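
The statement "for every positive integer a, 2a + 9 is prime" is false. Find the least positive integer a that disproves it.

For a = 1, 2 the conclusion holds.
a = 3: 2a + 9 = 15 = 3 × 5, composite.
So a = 3 is the smallest counterexample.

a = 3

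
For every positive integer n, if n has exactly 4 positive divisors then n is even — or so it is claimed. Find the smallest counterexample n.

n = 6: divisors of 6: 1, 2, 3, 6; 6 is even.
n = 8: divisors of 8: 1, 2, 4, 8; 8 is even.
n = 10: divisors of 10: 1, 2, 5, 10; 10 is even.
n = 14: divisors of 14: 1, 2, 7, 14; 14 is even.
n = 15: divisors of 15: 1, 3, 5, 15; 15 is odd.

n = 15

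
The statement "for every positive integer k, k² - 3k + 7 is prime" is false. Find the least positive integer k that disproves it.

k = 6

k = 1: k² - 3k + 7 = 5, prime.
k = 2: k² - 3k + 7 = 5, prime.
k = 3: k² - 3k + 7 = 7, prime.
k = 4: k² - 3k + 7 = 11, prime.
k = 5: k² - 3k + 7 = 17, prime.
k = 6: k² - 3k + 7 = 25 = 5 × 5, composite.
So k = 6 is the smallest counterexample.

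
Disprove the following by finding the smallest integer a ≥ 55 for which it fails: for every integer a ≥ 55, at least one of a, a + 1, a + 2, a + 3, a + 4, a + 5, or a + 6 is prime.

We need the least integer a ≥ 55 for which a, a + 1, a + 2, a + 3, a + 4, a + 5, a + 6 are all composite.
For a = 55, 56, 57, 58, …, 87, 88, 89 the conclusion holds.
a = 90: 90 = 2 × 45; 91 = 7 × 13; 92 = 2 × 46; 93 = 3 × 31; 94 = 2 × 47; 95 = 5 × 19; 96 = 2 × 48 — all composite.
Hence a = 90 is a counterexample.

a = 90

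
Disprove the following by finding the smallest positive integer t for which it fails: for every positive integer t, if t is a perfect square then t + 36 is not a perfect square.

We need the least positive integer t for which t is a perfect square but t + 36 is a perfect square.
t = 1: 1 + 36 = 37, not a perfect square.
t = 4: 4 + 36 = 40, not a perfect square.
t = 9: 9 + 36 = 45, not a perfect square.
t = 16: 16 + 36 = 52, not a perfect square.
t = 25: 25 + 36 = 61, not a perfect square.
t = 36: 36 + 36 = 72, not a perfect square.
t = 49: 49 + 36 = 85, not a perfect square.
t = 64: 64 = 8² and 64 + 36 = 100 = 10².

t = 64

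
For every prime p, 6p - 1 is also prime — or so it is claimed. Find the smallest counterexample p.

We need the least prime p for which 6p - 1 is not prime.
p = 2: 6p - 1 = 11, prime.
p = 3: 6p - 1 = 17, prime.
p = 5: 6p - 1 = 29, prime.
p = 7: 6p - 1 = 41, prime.
p = 11: 6p - 1 = 65 = 5 × 13, not prime.
Thus p = 11 disproves the claim, and no smaller p works.

p = 11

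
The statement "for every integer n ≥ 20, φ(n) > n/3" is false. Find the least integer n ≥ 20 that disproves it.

A counterexample is any integer n ≥ 20 such that the claim fails; we check each in order.
The first 4 eligible values, up to n = 23, all satisfy the conclusion.
n = 24: φ(24) = 8 and 24/3 = 8, so φ(24) ≤ 24/3.

n = 24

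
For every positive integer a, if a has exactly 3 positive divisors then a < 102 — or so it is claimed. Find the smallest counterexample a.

a = 121

a = 4: τ(4) = 3; 4 < 102.
a = 9: τ(9) = 3; 9 < 102.
a = 25: τ(25) = 3; 25 < 102.
a = 49: τ(49) = 3; 49 < 102.
a = 121: τ(121) = 3; 121 ≥ 102.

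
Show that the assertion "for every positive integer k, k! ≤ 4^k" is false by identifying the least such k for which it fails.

The first 8 eligible values, up to k = 8, all satisfy the conclusion.
k = 9: k! = 362880 and 4^k = 262144, so 362880 > 262144.
Hence k = 9 is a counterexample.

k = 9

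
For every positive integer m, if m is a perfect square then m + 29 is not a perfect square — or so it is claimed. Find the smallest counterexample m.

Check each positive integer m in order until m is a perfect square but m + 29 is a perfect square.
For m = 1, 4, 9, 16, …, 121, 144, 169 the conclusion holds.
m = 196: 196 = 14² and 196 + 29 = 225 = 15².
So m = 196 is the smallest counterexample.

m = 196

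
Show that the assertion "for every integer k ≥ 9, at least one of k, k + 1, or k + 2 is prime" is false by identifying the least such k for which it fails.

Check each integer k ≥ 9 in order until k, k + 1, k + 2 are all composite.
k = 9: 11 is prime.
k = 10: 11 is prime.
k = 11: 11 is prime.
k = 12: 13 is prime.
k = 13: 13 is prime.
k = 14: 14 = 2 × 7; 15 = 3 × 5; 16 = 2 × 8 — all composite.
Thus k = 14 disproves the claim, and no smaller k works.

k = 14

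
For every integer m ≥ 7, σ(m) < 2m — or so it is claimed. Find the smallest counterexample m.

m = 12

A counterexample is any integer m ≥ 7 such that the claim fails; we check each in order.
For m = 7, 8, 9, 10, 11 the conclusion holds.
m = 12: σ(12) = 28; 28 ≥ 24.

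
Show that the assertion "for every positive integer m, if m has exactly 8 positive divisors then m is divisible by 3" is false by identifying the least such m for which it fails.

m = 24: τ(24) = 8; 24 mod 3 = 0.
m = 30: τ(30) = 8; 30 mod 3 = 0.
m = 40: τ(40) = 8; 40 mod 3 = 1.

m = 40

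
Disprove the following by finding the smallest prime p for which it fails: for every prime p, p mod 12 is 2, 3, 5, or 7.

p = 11

A counterexample is any prime p such that the claim fails; we check each in order.
p = 2: 2 mod 12 = 2.
p = 3: 3 mod 12 = 3.
p = 5: 5 mod 12 = 5.
p = 7: 7 mod 12 = 7.
p = 11: 11 mod 12 = 11 — not in {2, 3, 5, 7}.
So p = 11 is the smallest counterexample.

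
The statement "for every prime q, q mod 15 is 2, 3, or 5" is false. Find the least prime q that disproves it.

q = 7

For q = 2, 3, 5 the conclusion holds.
q = 7: 7 mod 15 = 7 — not in {2, 3, 5}.
Hence q = 7 is a counterexample.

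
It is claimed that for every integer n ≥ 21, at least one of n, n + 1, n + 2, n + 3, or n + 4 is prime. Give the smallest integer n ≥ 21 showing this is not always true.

n = 24

We need the least integer n ≥ 21 for which n, n + 1, n + 2, n + 3, n + 4 are all composite.
n = 21: 23 is prime.
n = 22: 23 is prime.
n = 23: 23 is prime.
n = 24: 24 = 2 × 12; 25 = 5 × 5; 26 = 2 × 13; 27 = 3 × 9; 28 = 2 × 14 — all composite.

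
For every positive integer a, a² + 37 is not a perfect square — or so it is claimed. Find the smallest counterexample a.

a = 18

Check each positive integer a in order until a² + 37 is a perfect square.
For a = 1, 2, 3, 4, …, 15, 16, 17 the conclusion holds.
a = 18: 18² + 37 = 361 = 19², a perfect square.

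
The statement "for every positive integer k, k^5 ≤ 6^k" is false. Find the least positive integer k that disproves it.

We need the least positive integer k for which k^5 > 6^k.
k = 1: k^5 = 1 and 6^k = 6, so 1 ≤ 6.
k = 2: k^5 = 32 and 6^k = 36, so 32 ≤ 36.
k = 3: k^5 = 243 and 6^k = 216, so 243 > 216.
So k = 3 is the smallest counterexample.

k = 3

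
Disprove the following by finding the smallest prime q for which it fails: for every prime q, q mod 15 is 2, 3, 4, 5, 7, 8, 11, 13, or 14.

q = 31

For q = 2, 3, 5, 7, 11, 13, 17, 19, 23, 29 the conclusion holds.
q = 31: 31 mod 15 = 1 — not in {2, 3, 4, 5, 7, 8, 11, 13, 14}.
Thus q = 31 disproves the claim, and no smaller q works.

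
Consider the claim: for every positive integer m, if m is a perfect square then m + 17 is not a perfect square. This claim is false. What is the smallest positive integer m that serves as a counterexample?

m = 64

For m = 1, 4, 9, 16, 25, 36, 49 the conclusion holds.
m = 64: 64 = 8² and 64 + 17 = 81 = 9².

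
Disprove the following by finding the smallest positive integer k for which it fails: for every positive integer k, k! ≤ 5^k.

k = 12

The first 11 eligible values, up to k = 11, all satisfy the conclusion.
k = 12: k! = 479001600 and 5^k = 244140625, so 479001600 > 244140625.
So k = 12 is the smallest counterexample.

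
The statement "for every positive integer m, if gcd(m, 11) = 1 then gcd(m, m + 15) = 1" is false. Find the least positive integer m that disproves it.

We need the least positive integer m for which gcd(m, 11) = 1 but gcd(m, m + 15) > 1.
m = 1: gcd(1, 16) = 1.
m = 2: gcd(2, 17) = 1.
m = 3: gcd(3, 18) = 3.

m = 3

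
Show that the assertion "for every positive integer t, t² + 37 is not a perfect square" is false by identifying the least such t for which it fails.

t = 18

A counterexample is any positive integer t such that t² + 37 is a perfect square; we check each in order.
For t = 1, 2, 3, 4, …, 15, 16, 17 the conclusion holds.
t = 18: 18² + 37 = 361 = 19², a perfect square.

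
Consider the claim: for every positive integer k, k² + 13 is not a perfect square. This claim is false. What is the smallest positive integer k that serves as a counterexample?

A counterexample is any positive integer k such that k² + 13 is a perfect square; we check each in order.
k = 1: 1² + 13 = 14, not a perfect square.
k = 2: 2² + 13 = 17, not a perfect square.
k = 3: 3² + 13 = 22, not a perfect square.
k = 4: 4² + 13 = 29, not a perfect square.
k = 5: 5² + 13 = 38, not a perfect square.
k = 6: 6² + 13 = 49 = 7², a perfect square.
So k = 6 is the smallest counterexample.

k = 6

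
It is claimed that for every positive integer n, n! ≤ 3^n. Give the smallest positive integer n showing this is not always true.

Check each positive integer n in order until n! > 3^n.
n = 1: n! = 1 and 3^n = 3, so 1 ≤ 3.
n = 2: n! = 2 and 3^n = 9, so 2 ≤ 9.
n = 3: n! = 6 and 3^n = 27, so 6 ≤ 27.
n = 4: n! = 24 and 3^n = 81, so 24 ≤ 81.
n = 5: n! = 120 and 3^n = 243, so 120 ≤ 243.
n = 6: n! = 720 and 3^n = 729, so 720 ≤ 729.
n = 7: n! = 5040 and 3^n = 2187, so 5040 > 2187.

n = 7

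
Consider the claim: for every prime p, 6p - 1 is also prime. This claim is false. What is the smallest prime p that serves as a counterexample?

p = 11

We need the least prime p for which 6p - 1 is not prime.
The first 4 eligible values, up to p = 7, all satisfy the conclusion.
p = 11: 6p - 1 = 65 = 5 × 13, not prime.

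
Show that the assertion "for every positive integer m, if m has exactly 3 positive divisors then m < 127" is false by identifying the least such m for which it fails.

We need the least positive integer m for which m has exactly 3 positive divisors but the claim fails.
The first 5 eligible values, up to m = 121, all satisfy the conclusion.
m = 169: τ(169) = 3; 169 ≥ 127.
Thus m = 169 disproves the claim, and no smaller m works.

m = 169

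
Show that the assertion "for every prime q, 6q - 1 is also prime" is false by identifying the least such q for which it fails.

q = 11

We need the least prime q for which 6q - 1 is not prime.
The first 4 eligible values, up to q = 7, all satisfy the conclusion.
q = 11: 6q - 1 = 65 = 5 × 13, not prime.
Thus q = 11 disproves the claim, and no smaller q works.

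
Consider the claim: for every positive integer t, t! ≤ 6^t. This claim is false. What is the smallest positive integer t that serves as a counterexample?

t = 14

A counterexample is any positive integer t such that t! > 6^t; we check each in order.
The first 13 eligible values, up to t = 13, all satisfy the conclusion.
t = 14: t! = 87178291200 and 6^t = 78364164096, so 87178291200 > 78364164096.
Thus t = 14 disproves the claim, and no smaller t works.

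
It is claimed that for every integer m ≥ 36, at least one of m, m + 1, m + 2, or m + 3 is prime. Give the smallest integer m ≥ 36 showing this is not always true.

Check each integer m ≥ 36 in order until m, m + 1, m + 2, m + 3 are all composite.
For m = 36, 37, 38, 39, …, 45, 46, 47 the conclusion holds.
m = 48: 48 = 2 × 24; 49 = 7 × 7; 50 = 2 × 25; 51 = 3 × 17 — all composite.
Thus m = 48 disproves the claim, and no smaller m works.

m = 48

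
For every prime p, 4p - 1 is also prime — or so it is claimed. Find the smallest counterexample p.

For p = 2, 3, 5 the conclusion holds.
p = 7: 4p - 1 = 27 = 3 × 9, not prime.

p = 7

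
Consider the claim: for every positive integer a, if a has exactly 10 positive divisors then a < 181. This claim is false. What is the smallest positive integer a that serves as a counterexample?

a = 208

A counterexample is any positive integer a such that a has exactly 10 positive divisors but the claim fails; we check each in order.
For a = 48, 80, 112, 162, 176 the conclusion holds.
a = 208: τ(208) = 10; 208 ≥ 181.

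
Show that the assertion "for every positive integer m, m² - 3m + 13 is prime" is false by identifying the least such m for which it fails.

For m = 1, 2, 3, 4, …, 9, 10, 11 the conclusion holds.
m = 12: m² - 3m + 13 = 121 = 11 × 11, composite.
So m = 12 is the smallest counterexample.

m = 12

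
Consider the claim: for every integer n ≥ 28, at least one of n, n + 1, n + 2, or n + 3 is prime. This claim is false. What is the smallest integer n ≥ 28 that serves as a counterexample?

We need the least integer n ≥ 28 for which n, n + 1, n + 2, n + 3 are all composite.
For n = 28, 29, 30, 31 the conclusion holds.
n = 32: 32 = 2 × 16; 33 = 3 × 11; 34 = 2 × 17; 35 = 5 × 7 — all composite.
Hence n = 32 is a counterexample.

n = 32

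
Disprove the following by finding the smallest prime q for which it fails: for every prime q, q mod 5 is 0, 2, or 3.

q = 11

q = 2: 2 mod 5 = 2.
q = 3: 3 mod 5 = 3.
q = 5: 5 mod 5 = 0.
q = 7: 7 mod 5 = 2.
q = 11: 11 mod 5 = 1 — not in {0, 2, 3}.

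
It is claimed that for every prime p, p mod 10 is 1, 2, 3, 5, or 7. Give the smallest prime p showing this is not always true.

p = 19

Check each prime p in order until the claim fails.
The first 7 eligible values, up to p = 17, all satisfy the conclusion.
p = 19: 19 mod 10 = 9 — not in {1, 2, 3, 5, 7}.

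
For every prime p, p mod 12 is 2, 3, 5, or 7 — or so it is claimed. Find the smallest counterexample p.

Check each prime p in order until the claim fails.
For p = 2, 3, 5, 7 the conclusion holds.
p = 11: 11 mod 12 = 11 — not in {2, 3, 5, 7}.
Thus p = 11 disproves the claim, and no smaller p works.

p = 11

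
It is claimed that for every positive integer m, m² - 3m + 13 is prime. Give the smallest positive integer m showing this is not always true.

m = 12

For m = 1, 2, 3, 4, …, 9, 10, 11 the conclusion holds.
m = 12: m² - 3m + 13 = 121 = 11 × 11, composite.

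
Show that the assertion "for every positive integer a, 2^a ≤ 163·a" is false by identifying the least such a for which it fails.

Check each positive integer a in order until 2^a > 163·a.
The first 10 eligible values, up to a = 10, all satisfy the conclusion.
a = 11: 2^a = 2048 and 163·a = 1793, so 2048 > 1793.
Thus a = 11 disproves the claim, and no smaller a works.

a = 11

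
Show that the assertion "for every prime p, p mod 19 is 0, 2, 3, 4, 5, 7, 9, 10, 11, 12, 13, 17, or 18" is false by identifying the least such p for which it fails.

A counterexample is any prime p such that the claim fails; we check each in order.
For p = 2, 3, 5, 7, …, 41, 43, 47 the conclusion holds.
p = 53: 53 mod 19 = 15 — not in {0, 2, 3, 4, 5, 7, 9, 10, 11, 12, 13, 17, 18}.

p = 53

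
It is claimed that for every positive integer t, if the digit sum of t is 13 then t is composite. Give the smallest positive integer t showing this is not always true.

t = 49: digit sum 13; 49 is composite.
t = 58: digit sum 13; 58 is composite.
t = 67: digit sum 13; 67 is prime, not composite.
Thus t = 67 disproves the claim, and no smaller t works.

t = 67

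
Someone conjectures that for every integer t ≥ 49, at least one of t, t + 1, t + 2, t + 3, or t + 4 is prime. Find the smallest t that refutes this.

t = 54

The first 5 eligible values, up to t = 53, all satisfy the conclusion.
t = 54: 54 = 2 × 27; 55 = 5 × 11; 56 = 2 × 28; 57 = 3 × 19; 58 = 2 × 29 — all composite.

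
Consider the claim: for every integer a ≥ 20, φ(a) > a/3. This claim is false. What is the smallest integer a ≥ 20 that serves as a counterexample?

A counterexample is any integer a ≥ 20 such that the claim fails; we check each in order.
For a = 20, 21, 22, 23 the conclusion holds.
a = 24: φ(24) = 8 and 24/3 = 8, so φ(24) ≤ 24/3.
So a = 24 is the smallest counterexample.

a = 24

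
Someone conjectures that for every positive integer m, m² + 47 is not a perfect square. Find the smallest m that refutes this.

m = 23

A counterexample is any positive integer m such that m² + 47 is a perfect square; we check each in order.
The first 22 eligible values, up to m = 22, all satisfy the conclusion.
m = 23: 23² + 47 = 576 = 24², a perfect square.
So m = 23 is the smallest counterexample.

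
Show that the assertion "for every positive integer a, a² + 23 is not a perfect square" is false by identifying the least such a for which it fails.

a = 11

A counterexample is any positive integer a such that a² + 23 is a perfect square; we check each in order.
For a = 1, 2, 3, 4, 5, 6, 7, 8, 9, 10 the conclusion holds.
a = 11: 11² + 23 = 144 = 12², a perfect square.
So a = 11 is the smallest counterexample.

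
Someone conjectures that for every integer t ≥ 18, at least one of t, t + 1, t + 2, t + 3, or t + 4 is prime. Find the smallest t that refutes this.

A counterexample is any integer t ≥ 18 such that t, t + 1, t + 2, t + 3, t + 4 are all composite; we check each in order.
The first 6 eligible values, up to t = 23, all satisfy the conclusion.
t = 24: 24 = 2 × 12; 25 = 5 × 5; 26 = 2 × 13; 27 = 3 × 9; 28 = 2 × 14 — all composite.
Thus t = 24 disproves the claim, and no smaller t works.

t = 24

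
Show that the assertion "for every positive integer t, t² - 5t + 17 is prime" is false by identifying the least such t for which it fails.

t = 13

Check each positive integer t in order until t² - 5t + 17 is not prime.
For t = 1, 2, 3, 4, …, 10, 11, 12 the conclusion holds.
t = 13: t² - 5t + 17 = 121 = 11 × 11, composite.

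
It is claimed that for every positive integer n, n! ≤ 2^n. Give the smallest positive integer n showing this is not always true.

Check each positive integer n in order until n! > 2^n.
For n = 1, 2, 3 the conclusion holds.
n = 4: n! = 24 and 2^n = 16, so 24 > 16.
So n = 4 is the smallest counterexample.

n = 4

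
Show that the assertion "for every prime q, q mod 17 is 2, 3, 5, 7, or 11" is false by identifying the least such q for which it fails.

A counterexample is any prime q such that the claim fails; we check each in order.
The first 5 eligible values, up to q = 11, all satisfy the conclusion.
q = 13: 13 mod 17 = 13 — not in {2, 3, 5, 7, 11}.
Thus q = 13 disproves the claim, and no smaller q works.

q = 13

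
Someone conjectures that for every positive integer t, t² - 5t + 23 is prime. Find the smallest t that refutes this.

t = 19

For t = 1, 2, 3, 4, …, 16, 17, 18 the conclusion holds.
t = 19: t² - 5t + 23 = 289 = 17 × 17, composite.
So t = 19 is the smallest counterexample.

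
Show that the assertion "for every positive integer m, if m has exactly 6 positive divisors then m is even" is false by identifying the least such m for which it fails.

We need the least positive integer m for which m has exactly 6 positive divisors but m is odd.
m = 12: divisors of 12: 1, 2, 3, 4, 6, 12; 12 is even.
m = 18: divisors of 18: 1, 2, 3, 6, 9, 18; 18 is even.
m = 20: divisors of 20: 1, 2, 4, 5, 10, 20; 20 is even.
m = 28: divisors of 28: 1, 2, 4, 7, 14, 28; 28 is even.
m = 32: divisors of 32: 1, 2, 4, 8, 16, 32; 32 is even.
m = 44: divisors of 44: 1, 2, 4, 11, 22, 44; 44 is even.
m = 45: divisors of 45: 1, 3, 5, 9, 15, 45; 45 is odd.

m = 45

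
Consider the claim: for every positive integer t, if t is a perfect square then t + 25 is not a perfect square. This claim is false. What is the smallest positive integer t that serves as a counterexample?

t = 144

The first 11 eligible values, up to t = 121, all satisfy the conclusion.
t = 144: 144 = 12² and 144 + 25 = 169 = 13².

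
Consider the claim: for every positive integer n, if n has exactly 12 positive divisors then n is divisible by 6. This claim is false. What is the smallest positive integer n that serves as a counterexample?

n = 140

A counterexample is any positive integer n such that n has exactly 12 positive divisors but n is not divisible by 6; we check each in order.
The first 8 eligible values, up to n = 132, all satisfy the conclusion.
n = 140: τ(140) = 12; 140 mod 6 = 2.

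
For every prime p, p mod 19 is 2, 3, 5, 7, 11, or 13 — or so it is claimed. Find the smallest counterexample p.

We need the least prime p for which the claim fails.
The first 6 eligible values, up to p = 13, all satisfy the conclusion.
p = 17: 17 mod 19 = 17 — not in {2, 3, 5, 7, 11, 13}.
Thus p = 17 disproves the claim, and no smaller p works.

p = 17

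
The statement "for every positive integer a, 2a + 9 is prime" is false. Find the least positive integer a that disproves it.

a = 3

a = 1: 2a + 9 = 11, prime.
a = 2: 2a + 9 = 13, prime.
a = 3: 2a + 9 = 15 = 3 × 5, composite.
Thus a = 3 disproves the claim, and no smaller a works.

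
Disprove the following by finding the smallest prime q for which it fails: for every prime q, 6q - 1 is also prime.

q = 11

We need the least prime q for which 6q - 1 is not prime.
q = 2: 6q - 1 = 11, prime.
q = 3: 6q - 1 = 17, prime.
q = 5: 6q - 1 = 29, prime.
q = 7: 6q - 1 = 41, prime.
q = 11: 6q - 1 = 65 = 5 × 13, not prime.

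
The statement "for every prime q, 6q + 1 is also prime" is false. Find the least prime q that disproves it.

q = 19

We need the least prime q for which 6q + 1 is not prime.
q = 2: 6q + 1 = 13, prime.
q = 3: 6q + 1 = 19, prime.
q = 5: 6q + 1 = 31, prime.
q = 7: 6q + 1 = 43, prime.
q = 11: 6q + 1 = 67, prime.
q = 13: 6q + 1 = 79, prime.
q = 17: 6q + 1 = 103, prime.
q = 19: 6q + 1 = 115 = 5 × 23, not prime.
So q = 19 is the smallest counterexample.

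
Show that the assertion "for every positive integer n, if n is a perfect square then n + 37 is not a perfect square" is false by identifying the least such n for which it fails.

n = 324

For n = 1, 4, 9, 16, …, 225, 256, 289 the conclusion holds.
n = 324: 324 = 18² and 324 + 37 = 361 = 19².
Hence n = 324 is a counterexample.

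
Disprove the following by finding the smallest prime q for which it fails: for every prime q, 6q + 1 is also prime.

We need the least prime q for which 6q + 1 is not prime.
For q = 2, 3, 5, 7, 11, 13, 17 the conclusion holds.
q = 19: 6q + 1 = 115 = 5 × 23, not prime.
Thus q = 19 disproves the claim, and no smaller q works.

q = 19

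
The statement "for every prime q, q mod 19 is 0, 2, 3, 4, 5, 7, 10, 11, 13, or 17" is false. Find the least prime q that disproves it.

q = 31

We need the least prime q for which the claim fails.
The first 10 eligible values, up to q = 29, all satisfy the conclusion.
q = 31: 31 mod 19 = 12 — not in {0, 2, 3, 4, 5, 7, 10, 11, 13, 17}.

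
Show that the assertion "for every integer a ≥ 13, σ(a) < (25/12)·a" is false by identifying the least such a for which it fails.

For a = 13, 14, 15, 16, 17 the conclusion holds.
a = 18: σ(18) = 39; 39 ≥ 75/2.
So a = 18 is the smallest counterexample.

a = 18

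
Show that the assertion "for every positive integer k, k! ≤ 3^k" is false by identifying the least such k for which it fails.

We need the least positive integer k for which k! > 3^k.
The first 6 eligible values, up to k = 6, all satisfy the conclusion.
k = 7: k! = 5040 and 3^k = 2187, so 5040 > 2187.
Thus k = 7 disproves the claim, and no smaller k works.

k = 7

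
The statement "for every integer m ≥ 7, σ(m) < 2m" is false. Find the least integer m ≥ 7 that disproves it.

m = 12

A counterexample is any integer m ≥ 7 such that the claim fails; we check each in order.
For m = 7, 8, 9, 10, 11 the conclusion holds.
m = 12: σ(12) = 28; 28 ≥ 24.
Hence m = 12 is a counterexample.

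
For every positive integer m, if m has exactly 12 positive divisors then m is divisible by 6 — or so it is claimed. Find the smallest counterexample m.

Check each positive integer m in order until m has exactly 12 positive divisors but m is not divisible by 6.
m = 60: τ(60) = 12; 60 mod 6 = 0.
m = 72: τ(72) = 12; 72 mod 6 = 0.
m = 84: τ(84) = 12; 84 mod 6 = 0.
m = 90: τ(90) = 12; 90 mod 6 = 0.
m = 96: τ(96) = 12; 96 mod 6 = 0.
m = 108: τ(108) = 12; 108 mod 6 = 0.
m = 126: τ(126) = 12; 126 mod 6 = 0.
m = 132: τ(132) = 12; 132 mod 6 = 0.
m = 140: τ(140) = 12; 140 mod 6 = 2.

m = 140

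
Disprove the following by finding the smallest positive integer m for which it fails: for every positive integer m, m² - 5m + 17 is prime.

m = 13

A counterexample is any positive integer m such that m² - 5m + 17 is not prime; we check each in order.
For m = 1, 2, 3, 4, …, 10, 11, 12 the conclusion holds.
m = 13: m² - 5m + 17 = 121 = 11 × 11, composite.
So m = 13 is the smallest counterexample.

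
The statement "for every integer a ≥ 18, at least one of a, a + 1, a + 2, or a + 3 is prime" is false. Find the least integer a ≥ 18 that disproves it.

A counterexample is any integer a ≥ 18 such that a, a + 1, a + 2, a + 3 are all composite; we check each in order.
a = 18: 19 is prime.
a = 19: 19 is prime.
a = 20: 23 is prime.
a = 21: 23 is prime.
a = 22: 23 is prime.
a = 23: 23 is prime.
a = 24: 24 = 2 × 12; 25 = 5 × 5; 26 = 2 × 13; 27 = 3 × 9 — all composite.
So a = 24 is the smallest counterexample.

a = 24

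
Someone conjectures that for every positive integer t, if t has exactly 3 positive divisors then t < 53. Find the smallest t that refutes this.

t = 121

A counterexample is any positive integer t such that t has exactly 3 positive divisors but the claim fails; we check each in order.
The first 4 eligible values, up to t = 49, all satisfy the conclusion.
t = 121: τ(121) = 3; 121 ≥ 53.
So t = 121 is the smallest counterexample.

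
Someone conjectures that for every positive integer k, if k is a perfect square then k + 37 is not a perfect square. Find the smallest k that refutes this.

We need the least positive integer k for which k is a perfect square but k + 37 is a perfect square.
The first 17 eligible values, up to k = 289, all satisfy the conclusion.
k = 324: 324 = 18² and 324 + 37 = 361 = 19².
Hence k = 324 is a counterexample.

k = 324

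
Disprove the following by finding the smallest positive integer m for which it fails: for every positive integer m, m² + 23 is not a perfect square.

For m = 1, 2, 3, 4, 5, 6, 7, 8, 9, 10 the conclusion holds.
m = 11: 11² + 23 = 144 = 12², a perfect square.
Hence m = 11 is a counterexample.

m = 11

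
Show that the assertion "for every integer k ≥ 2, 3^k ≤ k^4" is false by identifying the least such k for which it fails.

For k = 2, 3, 4, 5, 6, 7 the conclusion holds.
k = 8: 3^k = 6561 and k^4 = 4096, so 6561 > 4096.
Thus k = 8 disproves the claim, and no smaller k works.

k = 8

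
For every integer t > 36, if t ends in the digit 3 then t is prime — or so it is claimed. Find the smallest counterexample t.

We need the least integer t > 36 for which t ends in the digit 3 but t is not prime.
t = 43: 43 ends in 3 and is prime.
t = 53: 53 ends in 3 and is prime.
t = 63: 63 ends in 3; 63 = 3 × 21, composite.

t = 63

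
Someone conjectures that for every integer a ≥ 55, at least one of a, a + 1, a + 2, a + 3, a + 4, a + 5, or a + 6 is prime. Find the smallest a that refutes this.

a = 90

The first 35 eligible values, up to a = 89, all satisfy the conclusion.
a = 90: 90 = 2 × 45; 91 = 7 × 13; 92 = 2 × 46; 93 = 3 × 31; 94 = 2 × 47; 95 = 5 × 19; 96 = 2 × 48 — all composite.
So a = 90 is the smallest counterexample.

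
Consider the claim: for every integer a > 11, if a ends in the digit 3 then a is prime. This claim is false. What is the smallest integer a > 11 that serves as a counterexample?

Check each integer a > 11 in order until a ends in the digit 3 but a is not prime.
a = 13: 13 ends in 3 and is prime.
a = 23: 23 ends in 3 and is prime.
a = 33: 33 ends in 3; 33 = 3 × 11, composite.
Thus a = 33 disproves the claim, and no smaller a works.

a = 33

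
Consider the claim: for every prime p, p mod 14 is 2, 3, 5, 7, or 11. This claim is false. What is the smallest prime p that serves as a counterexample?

A counterexample is any prime p such that the claim fails; we check each in order.
For p = 2, 3, 5, 7, 11 the conclusion holds.
p = 13: 13 mod 14 = 13 — not in {2, 3, 5, 7, 11}.
Thus p = 13 disproves the claim, and no smaller p works.

p = 13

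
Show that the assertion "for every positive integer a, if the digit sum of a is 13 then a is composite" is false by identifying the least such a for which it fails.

We need the least positive integer a for which the digit sum of a is 13 but a is prime.
a = 49: digit sum 13; 49 is composite.
a = 58: digit sum 13; 58 is composite.
a = 67: digit sum 13; 67 is prime, not composite.

a = 67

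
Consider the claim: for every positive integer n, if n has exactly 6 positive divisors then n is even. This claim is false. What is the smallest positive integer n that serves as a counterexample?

n = 45

A counterexample is any positive integer n such that n has exactly 6 positive divisors but n is odd; we check each in order.
For n = 12, 18, 20, 28, 32, 44 the conclusion holds.
n = 45: divisors of 45: 1, 3, 5, 9, 15, 45; 45 is odd.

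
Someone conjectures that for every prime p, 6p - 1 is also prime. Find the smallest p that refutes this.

We need the least prime p for which 6p - 1 is not prime.
The first 4 eligible values, up to p = 7, all satisfy the conclusion.
p = 11: 6p - 1 = 65 = 5 × 13, not prime.
Thus p = 11 disproves the claim, and no smaller p works.

p = 11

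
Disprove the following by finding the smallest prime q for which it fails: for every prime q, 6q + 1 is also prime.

q = 19

A counterexample is any prime q such that 6q + 1 is not prime; we check each in order.
For q = 2, 3, 5, 7, 11, 13, 17 the conclusion holds.
q = 19: 6q + 1 = 115 = 5 × 23, not prime.
Thus q = 19 disproves the claim, and no smaller q works.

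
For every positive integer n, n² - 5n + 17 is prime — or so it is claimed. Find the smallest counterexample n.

n = 13

Check each positive integer n in order until n² - 5n + 17 is not prime.
For n = 1, 2, 3, 4, …, 10, 11, 12 the conclusion holds.
n = 13: n² - 5n + 17 = 121 = 11 × 11, composite.
Thus n = 13 disproves the claim, and no smaller n works.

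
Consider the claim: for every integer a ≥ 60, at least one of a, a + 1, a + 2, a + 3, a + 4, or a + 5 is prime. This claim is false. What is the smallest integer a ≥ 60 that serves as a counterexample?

We need the least integer a ≥ 60 for which a, a + 1, a + 2, a + 3, a + 4, a + 5 are all composite.
For a = 60, 61, 62, 63, …, 87, 88, 89 the conclusion holds.
a = 90: 90 = 2 × 45; 91 = 7 × 13; 92 = 2 × 46; 93 = 3 × 31; 94 = 2 × 47; 95 = 5 × 19 — all composite.

a = 90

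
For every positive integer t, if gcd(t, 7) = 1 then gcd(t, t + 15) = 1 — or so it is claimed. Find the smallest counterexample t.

A counterexample is any positive integer t such that gcd(t, 7) = 1 but gcd(t, t + 15) > 1; we check each in order.
t = 1: gcd(1, 16) = 1.
t = 2: gcd(2, 17) = 1.
t = 3: gcd(3, 18) = 3.

t = 3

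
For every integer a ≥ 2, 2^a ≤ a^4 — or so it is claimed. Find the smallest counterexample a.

We need the least integer a ≥ 2 for which 2^a > a^4.
For a = 2, 3, 4, 5, …, 14, 15, 16 the conclusion holds.
a = 17: 2^a = 131072 and a^4 = 83521, so 131072 > 83521.
Thus a = 17 disproves the claim, and no smaller a works.

a = 17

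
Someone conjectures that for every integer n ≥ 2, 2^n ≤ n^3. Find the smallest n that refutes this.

Check each integer n ≥ 2 in order until 2^n > n^3.
For n = 2, 3, 4, 5, 6, 7, 8, 9 the conclusion holds.
n = 10: 2^n = 1024 and n^3 = 1000, so 1024 > 1000.

n = 10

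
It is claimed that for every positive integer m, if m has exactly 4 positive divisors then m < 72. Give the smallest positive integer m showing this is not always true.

m = 74

A counterexample is any positive integer m such that m has exactly 4 positive divisors but the claim fails; we check each in order.
For m = 6, 8, 10, 14, …, 62, 65, 69 the conclusion holds.
m = 74: τ(74) = 4; 74 ≥ 72.
Thus m = 74 disproves the claim, and no smaller m works.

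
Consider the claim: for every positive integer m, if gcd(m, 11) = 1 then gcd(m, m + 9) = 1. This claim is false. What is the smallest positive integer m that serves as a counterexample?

m = 3

A counterexample is any positive integer m such that gcd(m, 11) = 1 but gcd(m, m + 9) > 1; we check each in order.
For m = 1, 2 the conclusion holds.
m = 3: gcd(3, 12) = 3.
Thus m = 3 disproves the claim, and no smaller m works.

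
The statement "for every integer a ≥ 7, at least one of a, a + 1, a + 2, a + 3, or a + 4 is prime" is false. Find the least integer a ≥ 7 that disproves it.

a = 24

We need the least integer a ≥ 7 for which a, a + 1, a + 2, a + 3, a + 4 are all composite.
For a = 7, 8, 9, 10, …, 21, 22, 23 the conclusion holds.
a = 24: 24 = 2 × 12; 25 = 5 × 5; 26 = 2 × 13; 27 = 3 × 9; 28 = 2 × 14 — all composite.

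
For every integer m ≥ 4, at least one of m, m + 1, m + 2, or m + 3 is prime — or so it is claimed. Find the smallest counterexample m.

We need the least integer m ≥ 4 for which m, m + 1, m + 2, m + 3 are all composite.
For m = 4, 5, 6, 7, …, 21, 22, 23 the conclusion holds.
m = 24: 24 = 2 × 12; 25 = 5 × 5; 26 = 2 × 13; 27 = 3 × 9 — all composite.

m = 24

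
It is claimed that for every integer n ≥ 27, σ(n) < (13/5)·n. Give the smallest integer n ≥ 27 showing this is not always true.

n = 60

A counterexample is any integer n ≥ 27 such that the claim fails; we check each in order.
For n = 27, 28, 29, 30, …, 57, 58, 59 the conclusion holds.
n = 60: σ(60) = 168; 168 ≥ 156.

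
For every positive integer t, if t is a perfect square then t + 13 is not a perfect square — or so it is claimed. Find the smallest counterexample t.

Check each positive integer t in order until t is a perfect square but t + 13 is a perfect square.
t = 1: 1 + 13 = 14, not a perfect square.
t = 4: 4 + 13 = 17, not a perfect square.
t = 9: 9 + 13 = 22, not a perfect square.
t = 16: 16 + 13 = 29, not a perfect square.
t = 25: 25 + 13 = 38, not a perfect square.
t = 36: 36 = 6² and 36 + 13 = 49 = 7².
Thus t = 36 disproves the claim, and no smaller t works.

t = 36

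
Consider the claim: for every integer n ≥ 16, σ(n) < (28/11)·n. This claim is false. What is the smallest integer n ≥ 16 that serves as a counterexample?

We need the least integer n ≥ 16 for which the claim fails.
For n = 16, 17, 18, 19, …, 45, 46, 47 the conclusion holds.
n = 48: σ(48) = 124; 124 ≥ 1344/11.
So n = 48 is the smallest counterexample.

n = 48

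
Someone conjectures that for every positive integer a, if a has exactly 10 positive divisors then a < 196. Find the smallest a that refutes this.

a = 48: τ(48) = 10; 48 < 196.
a = 80: τ(80) = 10; 80 < 196.
a = 112: τ(112) = 10; 112 < 196.
a = 162: τ(162) = 10; 162 < 196.
a = 176: τ(176) = 10; 176 < 196.
a = 208: τ(208) = 10; 208 ≥ 196.
So a = 208 is the smallest counterexample.

a = 208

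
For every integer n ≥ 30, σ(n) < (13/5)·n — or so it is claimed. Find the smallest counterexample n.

n = 60

The first 30 eligible values, up to n = 59, all satisfy the conclusion.
n = 60: σ(60) = 168; 168 ≥ 156.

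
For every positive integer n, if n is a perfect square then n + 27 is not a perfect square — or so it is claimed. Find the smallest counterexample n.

n = 9

We need the least positive integer n for which n is a perfect square but n + 27 is a perfect square.
For n = 1, 4 the conclusion holds.
n = 9: 9 = 3² and 9 + 27 = 36 = 6².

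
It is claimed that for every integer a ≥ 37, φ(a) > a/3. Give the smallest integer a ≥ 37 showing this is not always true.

Check each integer a ≥ 37 in order until the claim fails.
The first 5 eligible values, up to a = 41, all satisfy the conclusion.
a = 42: φ(42) = 12 and 42/3 = 14, so φ(42) ≤ 42/3.

a = 42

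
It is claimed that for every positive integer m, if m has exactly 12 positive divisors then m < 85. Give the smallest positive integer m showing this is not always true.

m = 90

Check each positive integer m in order until m has exactly 12 positive divisors but the claim fails.
m = 60: τ(60) = 12; 60 < 85.
m = 72: τ(72) = 12; 72 < 85.
m = 84: τ(84) = 12; 84 < 85.
m = 90: τ(90) = 12; 90 ≥ 85.
Hence m = 90 is a counterexample.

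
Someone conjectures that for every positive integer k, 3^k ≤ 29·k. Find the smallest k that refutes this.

A counterexample is any positive integer k such that 3^k > 29·k; we check each in order.
For k = 1, 2, 3, 4 the conclusion holds.
k = 5: 3^k = 243 and 29·k = 145, so 243 > 145.

k = 5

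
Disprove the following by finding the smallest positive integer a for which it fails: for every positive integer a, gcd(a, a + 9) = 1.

For a = 1, 2 the conclusion holds.
a = 3: gcd(3, 12) = 3.

a = 3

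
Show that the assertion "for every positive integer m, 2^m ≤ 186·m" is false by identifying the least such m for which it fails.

m = 11

A counterexample is any positive integer m such that 2^m > 186·m; we check each in order.
For m = 1, 2, 3, 4, 5, 6, 7, 8, 9, 10 the conclusion holds.
m = 11: 2^m = 2048 and 186·m = 2046, so 2048 > 2046.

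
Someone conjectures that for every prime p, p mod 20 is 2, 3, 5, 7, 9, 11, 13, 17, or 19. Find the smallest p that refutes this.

p = 41

A counterexample is any prime p such that the claim fails; we check each in order.
For p = 2, 3, 5, 7, …, 29, 31, 37 the conclusion holds.
p = 41: 41 mod 20 = 1 — not in {2, 3, 5, 7, 9, 11, 13, 17, 19}.
Thus p = 41 disproves the claim, and no smaller p works.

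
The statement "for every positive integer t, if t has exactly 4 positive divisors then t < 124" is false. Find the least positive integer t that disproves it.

t = 125

The first 39 eligible values, up to t = 123, all satisfy the conclusion.
t = 125: τ(125) = 4; 125 ≥ 124.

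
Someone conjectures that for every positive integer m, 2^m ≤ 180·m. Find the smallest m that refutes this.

m = 11

For m = 1, 2, 3, 4, 5, 6, 7, 8, 9, 10 the conclusion holds.
m = 11: 2^m = 2048 and 180·m = 1980, so 2048 > 1980.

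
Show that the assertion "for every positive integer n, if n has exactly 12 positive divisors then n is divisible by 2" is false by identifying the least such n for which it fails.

We need the least positive integer n for which n has exactly 12 positive divisors but n is not divisible by 2.
For n = 60, 72, 84, 90, …, 294, 306, 308 the conclusion holds.
n = 315: τ(315) = 12; 315 mod 2 = 1.
Thus n = 315 disproves the claim, and no smaller n works.

n = 315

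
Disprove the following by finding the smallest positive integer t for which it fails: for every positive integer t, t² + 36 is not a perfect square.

t = 8

We need the least positive integer t for which t² + 36 is a perfect square.
For t = 1, 2, 3, 4, 5, 6, 7 the conclusion holds.
t = 8: 8² + 36 = 100 = 10², a perfect square.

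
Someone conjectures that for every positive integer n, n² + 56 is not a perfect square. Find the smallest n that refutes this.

For n = 1, 2, 3, 4 the conclusion holds.
n = 5: 5² + 56 = 81 = 9², a perfect square.
So n = 5 is the smallest counterexample.

n = 5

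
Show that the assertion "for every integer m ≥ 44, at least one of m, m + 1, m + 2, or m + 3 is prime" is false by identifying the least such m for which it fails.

We need the least integer m ≥ 44 for which m, m + 1, m + 2, m + 3 are all composite.
m = 44: 47 is prime.
m = 45: 47 is prime.
m = 46: 47 is prime.
m = 47: 47 is prime.
m = 48: 48 = 2 × 24; 49 = 7 × 7; 50 = 2 × 25; 51 = 3 × 17 — all composite.
Thus m = 48 disproves the claim, and no smaller m works.

m = 48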